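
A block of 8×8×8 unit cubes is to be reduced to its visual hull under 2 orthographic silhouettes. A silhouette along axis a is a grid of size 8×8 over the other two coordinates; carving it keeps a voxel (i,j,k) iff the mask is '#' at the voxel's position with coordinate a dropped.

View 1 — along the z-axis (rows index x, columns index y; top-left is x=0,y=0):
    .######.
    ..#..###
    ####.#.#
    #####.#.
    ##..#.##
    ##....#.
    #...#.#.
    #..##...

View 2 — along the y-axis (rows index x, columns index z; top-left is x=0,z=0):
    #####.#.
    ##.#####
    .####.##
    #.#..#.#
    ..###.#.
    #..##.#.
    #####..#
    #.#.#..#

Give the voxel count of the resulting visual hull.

remaining voxels: 186

before carving: 512 voxels (8×8×8)
carve view 1 (along z, XY-mask fill 36/64): 288 voxels remain
carve view 2 (along y, XZ-mask fill 41/64): 186 voxels remain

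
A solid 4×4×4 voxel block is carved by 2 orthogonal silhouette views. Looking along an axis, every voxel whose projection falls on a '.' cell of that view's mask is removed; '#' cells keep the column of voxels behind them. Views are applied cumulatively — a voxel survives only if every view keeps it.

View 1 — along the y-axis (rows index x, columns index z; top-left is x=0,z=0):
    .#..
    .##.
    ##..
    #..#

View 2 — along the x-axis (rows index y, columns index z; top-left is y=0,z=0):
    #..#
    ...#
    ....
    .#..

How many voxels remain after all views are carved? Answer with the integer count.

start: 4×4×4 = 64 voxels
[1] y-view keeps 7 columns → grid now 28
[2] x-view keeps 4 columns → grid now 7

7 voxels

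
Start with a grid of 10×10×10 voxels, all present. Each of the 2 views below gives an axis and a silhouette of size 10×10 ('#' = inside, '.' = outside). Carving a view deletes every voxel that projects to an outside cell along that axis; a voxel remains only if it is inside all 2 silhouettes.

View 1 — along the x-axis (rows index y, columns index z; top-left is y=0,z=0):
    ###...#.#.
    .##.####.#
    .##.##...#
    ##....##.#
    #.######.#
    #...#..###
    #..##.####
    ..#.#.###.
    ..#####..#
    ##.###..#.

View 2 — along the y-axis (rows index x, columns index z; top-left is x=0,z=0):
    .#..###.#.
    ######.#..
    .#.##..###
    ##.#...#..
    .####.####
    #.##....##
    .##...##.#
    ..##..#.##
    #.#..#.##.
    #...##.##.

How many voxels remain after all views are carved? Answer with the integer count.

|visual hull| = 320

start: 10×10×10 = 1000 voxels
[1] x-view keeps 59 columns → grid now 590
[2] y-view keeps 55 columns → grid now 320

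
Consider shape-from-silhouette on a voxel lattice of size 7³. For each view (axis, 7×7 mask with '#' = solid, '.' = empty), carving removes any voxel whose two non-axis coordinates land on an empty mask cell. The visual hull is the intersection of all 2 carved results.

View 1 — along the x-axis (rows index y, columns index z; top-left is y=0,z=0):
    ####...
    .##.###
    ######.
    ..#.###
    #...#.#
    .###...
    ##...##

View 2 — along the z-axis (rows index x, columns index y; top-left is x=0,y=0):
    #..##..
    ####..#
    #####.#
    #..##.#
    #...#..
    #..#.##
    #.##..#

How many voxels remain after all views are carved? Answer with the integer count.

|visual hull| = 115

before carving: 343 voxels (7×7×7)
carve view 1 (along x, YZ-mask fill 29/49): 203 voxels remain
carve view 2 (along z, XY-mask fill 28/49): 115 voxels remain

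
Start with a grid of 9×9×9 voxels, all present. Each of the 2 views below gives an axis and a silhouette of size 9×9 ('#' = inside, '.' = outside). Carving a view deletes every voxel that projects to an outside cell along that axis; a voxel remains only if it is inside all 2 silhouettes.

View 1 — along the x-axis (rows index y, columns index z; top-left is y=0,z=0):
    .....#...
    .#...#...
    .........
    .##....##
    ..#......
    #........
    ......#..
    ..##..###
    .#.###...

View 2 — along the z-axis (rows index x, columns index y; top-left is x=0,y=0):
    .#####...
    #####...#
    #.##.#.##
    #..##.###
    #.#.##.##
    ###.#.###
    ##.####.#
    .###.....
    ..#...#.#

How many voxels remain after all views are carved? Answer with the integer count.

102 voxels

before carving: 729 voxels (9×9×9)
V1 x: intersect with YZ mask (19 set) -- 171 left
V2 z: intersect with XY mask (49 set) -- 102 left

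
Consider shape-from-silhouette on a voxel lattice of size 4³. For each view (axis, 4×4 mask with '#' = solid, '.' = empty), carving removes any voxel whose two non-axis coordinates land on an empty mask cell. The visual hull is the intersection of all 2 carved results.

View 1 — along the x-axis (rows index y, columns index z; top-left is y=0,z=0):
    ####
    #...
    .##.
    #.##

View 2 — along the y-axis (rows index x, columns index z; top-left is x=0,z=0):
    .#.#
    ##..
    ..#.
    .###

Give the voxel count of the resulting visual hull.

full grid |V| = 64
after view 1 [x-axis, 10 of 16 cells solid] → remaining = 40
after view 2 [y-axis, 8 of 16 cells solid] → remaining = 19

19 voxels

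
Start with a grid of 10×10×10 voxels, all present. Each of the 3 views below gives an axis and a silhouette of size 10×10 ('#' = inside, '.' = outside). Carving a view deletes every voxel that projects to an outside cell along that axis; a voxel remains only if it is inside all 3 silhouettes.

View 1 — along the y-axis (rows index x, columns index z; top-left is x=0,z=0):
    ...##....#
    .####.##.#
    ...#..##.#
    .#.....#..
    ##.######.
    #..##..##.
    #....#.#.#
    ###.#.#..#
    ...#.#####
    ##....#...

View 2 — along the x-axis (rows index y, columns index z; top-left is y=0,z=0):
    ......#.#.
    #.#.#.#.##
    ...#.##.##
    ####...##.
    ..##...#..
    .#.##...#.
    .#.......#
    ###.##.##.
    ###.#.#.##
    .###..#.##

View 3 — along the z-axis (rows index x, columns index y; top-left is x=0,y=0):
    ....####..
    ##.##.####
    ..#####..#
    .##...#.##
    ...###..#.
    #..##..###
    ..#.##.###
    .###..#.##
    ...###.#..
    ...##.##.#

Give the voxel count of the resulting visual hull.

|visual hull| = 128

initial block: 10^3 = 1000
step 1: project along y, AND mask (48/100) → |grid| = 480
step 2: project along x, AND mask (48/100) → |grid| = 223
step 3: project along z, AND mask (54/100) → |grid| = 128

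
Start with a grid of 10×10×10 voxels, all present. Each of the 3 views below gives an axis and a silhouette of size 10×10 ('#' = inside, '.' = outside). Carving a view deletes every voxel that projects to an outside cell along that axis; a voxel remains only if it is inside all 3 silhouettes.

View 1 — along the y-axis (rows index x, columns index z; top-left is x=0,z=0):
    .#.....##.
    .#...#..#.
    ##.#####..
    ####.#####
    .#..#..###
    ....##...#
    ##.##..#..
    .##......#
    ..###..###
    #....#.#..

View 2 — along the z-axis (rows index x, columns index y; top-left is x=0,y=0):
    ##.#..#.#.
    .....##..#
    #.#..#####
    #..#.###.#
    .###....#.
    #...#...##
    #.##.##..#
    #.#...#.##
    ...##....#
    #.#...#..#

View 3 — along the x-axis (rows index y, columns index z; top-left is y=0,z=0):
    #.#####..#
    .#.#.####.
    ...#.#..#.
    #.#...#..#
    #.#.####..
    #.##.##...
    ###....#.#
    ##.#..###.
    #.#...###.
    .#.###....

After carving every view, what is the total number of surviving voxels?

|visual hull| = 113

full grid |V| = 1000
[1] y-view keeps 47 columns → grid now 470
[2] z-view keeps 47 columns → grid now 234
[3] x-view keeps 51 columns → grid now 113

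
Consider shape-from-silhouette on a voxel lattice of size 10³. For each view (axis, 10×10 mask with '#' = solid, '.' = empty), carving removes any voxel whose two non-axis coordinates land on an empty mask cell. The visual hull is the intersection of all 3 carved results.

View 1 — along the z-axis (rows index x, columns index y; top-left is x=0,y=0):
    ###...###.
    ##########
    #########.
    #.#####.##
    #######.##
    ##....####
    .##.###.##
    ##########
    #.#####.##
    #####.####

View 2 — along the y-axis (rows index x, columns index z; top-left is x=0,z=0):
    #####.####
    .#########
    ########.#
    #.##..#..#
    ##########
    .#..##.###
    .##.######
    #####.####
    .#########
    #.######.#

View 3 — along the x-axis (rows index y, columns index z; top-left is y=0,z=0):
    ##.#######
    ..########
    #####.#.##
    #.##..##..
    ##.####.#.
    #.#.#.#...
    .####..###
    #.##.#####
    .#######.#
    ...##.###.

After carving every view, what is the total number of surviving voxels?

remaining voxels: 485

before carving: 1000 voxels (10×10×10)
  1. axis=2 (XY plane), |mask|=82  ⇒  voxels=820
  2. axis=1 (XZ plane), |mask|=82  ⇒  voxels=681
  3. axis=0 (YZ plane), |mask|=69  ⇒  voxels=485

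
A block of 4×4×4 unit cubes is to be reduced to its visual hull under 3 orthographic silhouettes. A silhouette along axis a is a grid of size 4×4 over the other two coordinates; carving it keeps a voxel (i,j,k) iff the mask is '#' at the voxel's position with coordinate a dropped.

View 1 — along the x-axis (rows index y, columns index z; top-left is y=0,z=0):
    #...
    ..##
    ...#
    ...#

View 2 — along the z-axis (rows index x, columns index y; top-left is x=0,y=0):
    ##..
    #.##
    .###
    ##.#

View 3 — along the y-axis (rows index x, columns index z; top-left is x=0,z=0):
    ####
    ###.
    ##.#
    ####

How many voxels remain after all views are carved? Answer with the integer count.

before carving: 64 voxels (4×4×4)
step 1: project along x, AND mask (5/16) → |grid| = 20
step 2: project along z, AND mask (11/16) → |grid| = 14
step 3: project along y, AND mask (14/16) → |grid| = 11

voxel count = 11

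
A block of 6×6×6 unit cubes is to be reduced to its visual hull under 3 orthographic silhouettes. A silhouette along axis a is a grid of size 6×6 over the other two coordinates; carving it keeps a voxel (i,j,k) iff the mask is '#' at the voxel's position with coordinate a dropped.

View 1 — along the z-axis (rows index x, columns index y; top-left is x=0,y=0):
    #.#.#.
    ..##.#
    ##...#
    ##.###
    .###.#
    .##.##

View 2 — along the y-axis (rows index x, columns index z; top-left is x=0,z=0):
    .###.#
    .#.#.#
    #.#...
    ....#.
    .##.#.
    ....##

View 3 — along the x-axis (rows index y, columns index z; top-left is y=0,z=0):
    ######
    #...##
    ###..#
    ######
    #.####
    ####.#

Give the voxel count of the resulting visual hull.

|visual hull| = 41

start: 6×6×6 = 216 voxels
step 1: project along z, AND mask (22/36) → |grid| = 132
step 2: project along y, AND mask (15/36) → |grid| = 52
step 3: project along x, AND mask (29/36) → |grid| = 41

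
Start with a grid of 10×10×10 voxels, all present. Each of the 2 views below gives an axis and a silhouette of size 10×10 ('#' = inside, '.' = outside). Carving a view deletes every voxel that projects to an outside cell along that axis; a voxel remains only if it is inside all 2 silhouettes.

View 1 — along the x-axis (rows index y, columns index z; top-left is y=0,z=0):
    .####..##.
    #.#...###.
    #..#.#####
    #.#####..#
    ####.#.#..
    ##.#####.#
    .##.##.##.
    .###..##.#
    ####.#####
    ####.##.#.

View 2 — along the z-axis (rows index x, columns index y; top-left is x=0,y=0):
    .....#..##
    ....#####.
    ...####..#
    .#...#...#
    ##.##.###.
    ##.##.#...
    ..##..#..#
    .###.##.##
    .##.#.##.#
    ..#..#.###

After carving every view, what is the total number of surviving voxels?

|visual hull| = 338

before carving: 1000 voxels (10×10×10)
after view 1 [x-axis, 67 of 100 cells solid] → remaining = 670
after view 2 [z-axis, 50 of 100 cells solid] → remaining = 338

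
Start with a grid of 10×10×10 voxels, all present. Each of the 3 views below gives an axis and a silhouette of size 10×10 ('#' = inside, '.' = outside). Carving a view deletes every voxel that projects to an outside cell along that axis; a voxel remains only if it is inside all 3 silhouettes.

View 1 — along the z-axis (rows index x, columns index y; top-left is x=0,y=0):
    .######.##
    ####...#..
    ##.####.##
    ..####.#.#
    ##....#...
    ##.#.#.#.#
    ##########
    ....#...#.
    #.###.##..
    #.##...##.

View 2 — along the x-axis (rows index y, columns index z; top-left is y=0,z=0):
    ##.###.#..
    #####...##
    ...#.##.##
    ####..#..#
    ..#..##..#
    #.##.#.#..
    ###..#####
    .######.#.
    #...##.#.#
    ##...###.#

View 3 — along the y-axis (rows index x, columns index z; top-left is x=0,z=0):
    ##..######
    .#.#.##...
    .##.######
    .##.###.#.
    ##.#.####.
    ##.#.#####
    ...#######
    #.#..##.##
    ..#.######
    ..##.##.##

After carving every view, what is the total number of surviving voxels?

243 voxels

initial block: 10^3 = 1000
after view 1 [z-axis, 59 of 100 cells solid] → remaining = 590
after view 2 [x-axis, 59 of 100 cells solid] → remaining = 348
after view 3 [y-axis, 67 of 100 cells solid] → remaining = 243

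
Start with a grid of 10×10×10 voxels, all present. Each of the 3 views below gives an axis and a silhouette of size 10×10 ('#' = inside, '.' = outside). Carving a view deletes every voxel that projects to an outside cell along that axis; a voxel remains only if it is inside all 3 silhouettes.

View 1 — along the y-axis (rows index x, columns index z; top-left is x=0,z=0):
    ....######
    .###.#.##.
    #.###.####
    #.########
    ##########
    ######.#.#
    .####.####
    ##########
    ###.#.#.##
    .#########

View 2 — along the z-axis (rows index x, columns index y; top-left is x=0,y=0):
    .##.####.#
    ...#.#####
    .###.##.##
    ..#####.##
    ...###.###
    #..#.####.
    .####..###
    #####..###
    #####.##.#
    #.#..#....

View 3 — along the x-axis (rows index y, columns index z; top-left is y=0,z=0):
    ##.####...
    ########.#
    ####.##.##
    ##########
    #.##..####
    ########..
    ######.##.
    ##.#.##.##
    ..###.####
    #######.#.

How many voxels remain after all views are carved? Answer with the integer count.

start: 10×10×10 = 1000 voxels
after view 1 [y-axis, 81 of 100 cells solid] → remaining = 810
after view 2 [z-axis, 65 of 100 cells solid] → remaining = 524
after view 3 [x-axis, 78 of 100 cells solid] → remaining = 410

remaining voxels: 410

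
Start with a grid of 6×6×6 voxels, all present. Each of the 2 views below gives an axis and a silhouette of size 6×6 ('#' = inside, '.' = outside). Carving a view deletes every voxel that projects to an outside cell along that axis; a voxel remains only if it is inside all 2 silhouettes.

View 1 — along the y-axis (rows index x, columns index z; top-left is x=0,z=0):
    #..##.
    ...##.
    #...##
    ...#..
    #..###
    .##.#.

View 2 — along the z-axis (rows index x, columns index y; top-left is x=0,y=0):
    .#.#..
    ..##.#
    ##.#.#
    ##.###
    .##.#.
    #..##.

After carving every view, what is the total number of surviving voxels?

full grid |V| = 216
V1 y: intersect with XZ mask (16 set) -- 96 left
V2 z: intersect with XY mask (20 set) -- 50 left

voxel count = 50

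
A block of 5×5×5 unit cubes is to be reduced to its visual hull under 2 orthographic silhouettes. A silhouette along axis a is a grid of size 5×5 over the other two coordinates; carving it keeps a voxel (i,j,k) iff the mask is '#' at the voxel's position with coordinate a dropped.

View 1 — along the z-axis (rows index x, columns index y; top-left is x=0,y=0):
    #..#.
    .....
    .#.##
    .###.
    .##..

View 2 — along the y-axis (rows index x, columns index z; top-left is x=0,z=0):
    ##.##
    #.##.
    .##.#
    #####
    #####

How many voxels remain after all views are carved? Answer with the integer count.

42 voxels

initial block: 5^3 = 125
  1. axis=2 (XY plane), |mask|=10  ⇒  voxels=50
  2. axis=1 (XZ plane), |mask|=20  ⇒  voxels=42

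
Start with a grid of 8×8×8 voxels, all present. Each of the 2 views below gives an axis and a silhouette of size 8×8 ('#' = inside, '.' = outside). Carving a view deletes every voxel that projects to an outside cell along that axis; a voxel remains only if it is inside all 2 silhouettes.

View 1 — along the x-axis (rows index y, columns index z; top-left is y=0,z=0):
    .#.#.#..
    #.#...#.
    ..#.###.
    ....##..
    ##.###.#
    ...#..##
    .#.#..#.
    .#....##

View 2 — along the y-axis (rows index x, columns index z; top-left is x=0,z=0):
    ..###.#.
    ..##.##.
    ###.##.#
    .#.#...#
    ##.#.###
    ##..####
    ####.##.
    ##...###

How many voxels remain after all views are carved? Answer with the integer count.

voxel count = 140

initial block: 8^3 = 512
carve view 1 (along x, YZ-mask fill 27/64): 216 voxels remain
carve view 2 (along y, XZ-mask fill 40/64): 140 voxels remain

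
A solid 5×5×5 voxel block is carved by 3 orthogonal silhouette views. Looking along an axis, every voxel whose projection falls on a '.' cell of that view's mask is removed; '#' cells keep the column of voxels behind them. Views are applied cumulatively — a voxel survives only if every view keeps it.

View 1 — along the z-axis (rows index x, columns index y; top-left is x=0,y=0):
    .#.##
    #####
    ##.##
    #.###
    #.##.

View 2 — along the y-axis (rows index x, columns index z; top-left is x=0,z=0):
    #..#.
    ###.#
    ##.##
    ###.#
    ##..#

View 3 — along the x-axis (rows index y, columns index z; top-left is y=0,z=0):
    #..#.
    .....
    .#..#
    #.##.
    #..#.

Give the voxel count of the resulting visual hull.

initial block: 5^3 = 125
[1] z-view keeps 19 columns → grid now 95
[2] y-view keeps 17 columns → grid now 67
[3] x-view keeps 9 columns → grid now 26

|visual hull| = 26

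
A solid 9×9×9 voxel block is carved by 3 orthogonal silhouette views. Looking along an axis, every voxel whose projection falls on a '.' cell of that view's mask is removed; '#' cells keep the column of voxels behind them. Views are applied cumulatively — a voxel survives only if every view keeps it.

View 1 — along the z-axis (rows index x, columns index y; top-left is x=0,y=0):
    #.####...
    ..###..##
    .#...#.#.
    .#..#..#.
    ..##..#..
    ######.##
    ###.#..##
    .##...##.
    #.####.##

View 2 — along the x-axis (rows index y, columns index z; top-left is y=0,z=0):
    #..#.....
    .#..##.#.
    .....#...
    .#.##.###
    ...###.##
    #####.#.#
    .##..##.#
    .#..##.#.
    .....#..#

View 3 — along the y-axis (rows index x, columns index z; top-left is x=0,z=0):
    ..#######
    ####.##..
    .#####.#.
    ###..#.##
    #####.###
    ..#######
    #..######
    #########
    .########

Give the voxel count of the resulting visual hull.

initial block: 9^3 = 729
  1. axis=2 (XY plane), |mask|=44  ⇒  voxels=396
  2. axis=0 (YZ plane), |mask|=36  ⇒  voxels=169
  3. axis=1 (XZ plane), |mask|=64  ⇒  voxels=137

|visual hull| = 137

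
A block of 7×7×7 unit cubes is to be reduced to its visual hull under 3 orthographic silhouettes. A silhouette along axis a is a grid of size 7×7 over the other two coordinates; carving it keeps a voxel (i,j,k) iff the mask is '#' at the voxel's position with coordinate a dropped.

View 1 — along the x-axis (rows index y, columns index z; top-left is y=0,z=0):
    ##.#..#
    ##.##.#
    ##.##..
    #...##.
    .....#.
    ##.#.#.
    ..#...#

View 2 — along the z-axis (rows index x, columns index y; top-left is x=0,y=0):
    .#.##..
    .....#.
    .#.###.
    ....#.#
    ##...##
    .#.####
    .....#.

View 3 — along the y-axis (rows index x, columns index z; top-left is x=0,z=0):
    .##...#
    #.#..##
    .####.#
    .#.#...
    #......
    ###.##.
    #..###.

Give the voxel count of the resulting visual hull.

28 voxels

initial block: 7^3 = 343
  1. axis=0 (YZ plane), |mask|=23  ⇒  voxels=161
  2. axis=2 (XY plane), |mask|=20  ⇒  voxels=63
  3. axis=1 (XZ plane), |mask|=24  ⇒  voxels=28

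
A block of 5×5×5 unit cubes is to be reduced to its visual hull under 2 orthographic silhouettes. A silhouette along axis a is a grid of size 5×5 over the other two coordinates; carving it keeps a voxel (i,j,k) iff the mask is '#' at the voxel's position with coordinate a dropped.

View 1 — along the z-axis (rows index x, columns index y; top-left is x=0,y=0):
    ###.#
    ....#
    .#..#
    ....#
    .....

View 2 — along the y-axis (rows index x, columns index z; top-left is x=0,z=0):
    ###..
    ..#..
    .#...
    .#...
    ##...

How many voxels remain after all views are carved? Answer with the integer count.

voxel count = 16

full grid |V| = 125
  1. axis=2 (XY plane), |mask|=8  ⇒  voxels=40
  2. axis=1 (XZ plane), |mask|=8  ⇒  voxels=16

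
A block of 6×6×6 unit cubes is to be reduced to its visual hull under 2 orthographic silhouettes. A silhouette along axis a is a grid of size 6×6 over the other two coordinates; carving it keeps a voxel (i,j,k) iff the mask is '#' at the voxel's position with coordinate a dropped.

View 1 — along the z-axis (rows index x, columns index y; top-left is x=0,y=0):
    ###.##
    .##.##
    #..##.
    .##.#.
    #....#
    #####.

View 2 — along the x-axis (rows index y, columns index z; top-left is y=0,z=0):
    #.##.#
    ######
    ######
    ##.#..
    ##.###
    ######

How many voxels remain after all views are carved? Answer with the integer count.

before carving: 216 voxels (6×6×6)
after view 1 [z-axis, 22 of 36 cells solid] → remaining = 132
after view 2 [x-axis, 30 of 36 cells solid] → remaining = 113

113 voxels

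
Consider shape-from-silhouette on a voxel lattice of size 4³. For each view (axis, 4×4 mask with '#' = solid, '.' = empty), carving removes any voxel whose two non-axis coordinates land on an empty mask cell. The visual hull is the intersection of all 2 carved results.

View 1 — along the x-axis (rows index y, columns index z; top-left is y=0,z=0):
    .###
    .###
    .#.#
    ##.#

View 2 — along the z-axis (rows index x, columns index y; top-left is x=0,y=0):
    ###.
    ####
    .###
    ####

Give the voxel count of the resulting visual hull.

38 voxels

initial block: 4^3 = 64
step 1: project along x, AND mask (11/16) → |grid| = 44
step 2: project along z, AND mask (14/16) → |grid| = 38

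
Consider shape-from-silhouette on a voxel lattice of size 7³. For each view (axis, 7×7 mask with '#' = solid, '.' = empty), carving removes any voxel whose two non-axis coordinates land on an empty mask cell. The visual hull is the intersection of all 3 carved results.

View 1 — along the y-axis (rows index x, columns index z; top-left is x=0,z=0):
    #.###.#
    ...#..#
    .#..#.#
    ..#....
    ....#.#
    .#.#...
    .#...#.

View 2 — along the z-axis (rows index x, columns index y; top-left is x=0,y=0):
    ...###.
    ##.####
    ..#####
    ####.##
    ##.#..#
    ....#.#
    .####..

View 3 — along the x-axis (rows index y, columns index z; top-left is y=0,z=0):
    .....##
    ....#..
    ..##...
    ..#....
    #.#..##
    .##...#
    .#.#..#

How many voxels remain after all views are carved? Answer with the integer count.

full grid |V| = 343
V1 y: intersect with XZ mask (17 set) -- 119 left
V2 z: intersect with XY mask (30 set) -- 68 left
V3 x: intersect with YZ mask (16 set) -- 25 left

|visual hull| = 25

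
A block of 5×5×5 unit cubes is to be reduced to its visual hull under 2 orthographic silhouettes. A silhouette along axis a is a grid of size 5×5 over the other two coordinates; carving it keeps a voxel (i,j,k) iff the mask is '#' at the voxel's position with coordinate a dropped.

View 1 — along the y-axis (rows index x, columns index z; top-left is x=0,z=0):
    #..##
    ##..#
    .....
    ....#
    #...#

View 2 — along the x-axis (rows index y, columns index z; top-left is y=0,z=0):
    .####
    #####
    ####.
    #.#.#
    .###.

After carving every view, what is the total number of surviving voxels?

voxel count = 29

full grid |V| = 125
after view 1 [y-axis, 9 of 25 cells solid] → remaining = 45
after view 2 [x-axis, 19 of 25 cells solid] → remaining = 29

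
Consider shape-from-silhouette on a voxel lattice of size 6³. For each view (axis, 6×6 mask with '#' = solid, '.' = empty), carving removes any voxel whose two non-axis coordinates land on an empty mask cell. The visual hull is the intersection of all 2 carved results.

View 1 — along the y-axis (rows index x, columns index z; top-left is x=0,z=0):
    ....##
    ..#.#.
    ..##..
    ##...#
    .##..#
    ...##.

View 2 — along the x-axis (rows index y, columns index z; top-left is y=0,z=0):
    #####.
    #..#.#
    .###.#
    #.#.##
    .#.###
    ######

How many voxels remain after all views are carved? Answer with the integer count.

voxel count = 61

full grid |V| = 216
carve view 1 (along y, XZ-mask fill 14/36): 84 voxels remain
carve view 2 (along x, YZ-mask fill 26/36): 61 voxels remain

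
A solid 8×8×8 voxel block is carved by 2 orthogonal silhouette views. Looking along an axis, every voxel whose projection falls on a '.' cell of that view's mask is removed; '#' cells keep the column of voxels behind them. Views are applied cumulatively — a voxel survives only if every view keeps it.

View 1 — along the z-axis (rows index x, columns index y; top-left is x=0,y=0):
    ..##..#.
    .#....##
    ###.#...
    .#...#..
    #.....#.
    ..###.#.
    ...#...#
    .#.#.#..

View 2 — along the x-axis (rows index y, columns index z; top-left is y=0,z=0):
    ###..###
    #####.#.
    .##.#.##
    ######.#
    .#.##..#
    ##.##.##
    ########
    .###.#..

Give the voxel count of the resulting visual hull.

before carving: 512 voxels (8×8×8)
[1] z-view keeps 23 columns → grid now 184
[2] x-view keeps 46 columns → grid now 139

|visual hull| = 139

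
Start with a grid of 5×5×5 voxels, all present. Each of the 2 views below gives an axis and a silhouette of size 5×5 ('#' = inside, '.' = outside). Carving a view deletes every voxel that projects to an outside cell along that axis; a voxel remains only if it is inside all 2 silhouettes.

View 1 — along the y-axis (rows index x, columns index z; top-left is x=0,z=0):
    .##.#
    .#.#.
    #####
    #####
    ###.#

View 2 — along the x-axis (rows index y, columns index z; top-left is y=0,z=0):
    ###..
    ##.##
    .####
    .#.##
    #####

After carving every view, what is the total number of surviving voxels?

start: 5×5×5 = 125 voxels
V1 y: intersect with XZ mask (19 set) -- 95 left
V2 x: intersect with YZ mask (19 set) -- 74 left

remaining voxels: 74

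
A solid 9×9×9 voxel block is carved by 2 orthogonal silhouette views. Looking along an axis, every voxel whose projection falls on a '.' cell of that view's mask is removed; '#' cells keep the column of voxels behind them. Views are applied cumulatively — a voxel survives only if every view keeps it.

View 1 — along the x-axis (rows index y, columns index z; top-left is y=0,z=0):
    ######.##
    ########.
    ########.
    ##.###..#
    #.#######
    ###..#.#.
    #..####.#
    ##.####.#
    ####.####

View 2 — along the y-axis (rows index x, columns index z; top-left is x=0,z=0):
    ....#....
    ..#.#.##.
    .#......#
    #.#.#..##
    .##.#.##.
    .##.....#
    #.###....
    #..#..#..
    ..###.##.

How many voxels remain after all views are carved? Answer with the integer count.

full grid |V| = 729
[1] x-view keeps 64 columns → grid now 576
[2] y-view keeps 32 columns → grid now 216

voxel count = 216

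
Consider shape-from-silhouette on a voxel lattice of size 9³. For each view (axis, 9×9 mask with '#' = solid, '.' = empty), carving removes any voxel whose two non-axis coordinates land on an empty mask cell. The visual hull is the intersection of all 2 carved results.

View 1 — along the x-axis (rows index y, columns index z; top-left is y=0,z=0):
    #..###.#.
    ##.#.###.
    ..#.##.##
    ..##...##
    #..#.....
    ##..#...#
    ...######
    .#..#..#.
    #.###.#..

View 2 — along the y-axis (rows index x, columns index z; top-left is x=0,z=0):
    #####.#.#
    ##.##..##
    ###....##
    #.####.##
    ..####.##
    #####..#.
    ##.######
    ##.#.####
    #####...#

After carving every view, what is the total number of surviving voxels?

before carving: 729 voxels (9×9×9)
  1. axis=0 (YZ plane), |mask|=40  ⇒  voxels=360
  2. axis=1 (XZ plane), |mask|=58  ⇒  voxels=268

remaining voxels: 268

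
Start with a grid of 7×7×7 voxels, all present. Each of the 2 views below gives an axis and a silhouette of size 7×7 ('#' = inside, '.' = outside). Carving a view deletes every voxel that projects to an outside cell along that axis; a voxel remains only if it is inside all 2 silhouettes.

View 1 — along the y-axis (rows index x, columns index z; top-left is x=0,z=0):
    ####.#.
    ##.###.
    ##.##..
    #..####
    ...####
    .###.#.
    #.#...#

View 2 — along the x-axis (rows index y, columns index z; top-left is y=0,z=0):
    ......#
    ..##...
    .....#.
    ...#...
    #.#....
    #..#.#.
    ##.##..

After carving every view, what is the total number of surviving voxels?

initial block: 7^3 = 343
V1 y: intersect with XZ mask (30 set) -- 210 left
V2 x: intersect with YZ mask (14 set) -- 66 left

remaining voxels: 66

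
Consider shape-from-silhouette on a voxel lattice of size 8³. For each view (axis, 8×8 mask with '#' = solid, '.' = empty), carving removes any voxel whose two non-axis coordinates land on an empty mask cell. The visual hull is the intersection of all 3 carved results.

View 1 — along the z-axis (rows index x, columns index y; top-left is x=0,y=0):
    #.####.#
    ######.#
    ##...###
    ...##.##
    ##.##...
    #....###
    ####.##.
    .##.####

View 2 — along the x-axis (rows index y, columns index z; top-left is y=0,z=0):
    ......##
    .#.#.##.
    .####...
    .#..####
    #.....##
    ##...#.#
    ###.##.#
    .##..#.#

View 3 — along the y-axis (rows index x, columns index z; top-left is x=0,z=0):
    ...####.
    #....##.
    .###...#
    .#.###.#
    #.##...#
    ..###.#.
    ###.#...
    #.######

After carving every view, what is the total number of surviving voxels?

initial block: 8^3 = 512
carve view 1 (along z, XY-mask fill 42/64): 336 voxels remain
carve view 2 (along x, YZ-mask fill 32/64): 166 voxels remain
carve view 3 (along y, XZ-mask fill 35/64): 83 voxels remain

|visual hull| = 83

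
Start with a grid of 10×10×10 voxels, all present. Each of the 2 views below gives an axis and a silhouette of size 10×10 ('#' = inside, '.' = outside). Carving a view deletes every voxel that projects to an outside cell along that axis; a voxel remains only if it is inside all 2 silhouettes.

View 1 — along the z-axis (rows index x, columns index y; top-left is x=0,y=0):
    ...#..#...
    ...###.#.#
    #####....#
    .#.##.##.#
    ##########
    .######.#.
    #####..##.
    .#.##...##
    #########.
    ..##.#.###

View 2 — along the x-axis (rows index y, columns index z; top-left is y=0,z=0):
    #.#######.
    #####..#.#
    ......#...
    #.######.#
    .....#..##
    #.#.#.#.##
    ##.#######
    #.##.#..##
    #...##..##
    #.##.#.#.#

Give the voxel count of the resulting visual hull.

368 voxels

start: 10×10×10 = 1000 voxels
[1] z-view keeps 63 columns → grid now 630
[2] x-view keeps 59 columns → grid now 368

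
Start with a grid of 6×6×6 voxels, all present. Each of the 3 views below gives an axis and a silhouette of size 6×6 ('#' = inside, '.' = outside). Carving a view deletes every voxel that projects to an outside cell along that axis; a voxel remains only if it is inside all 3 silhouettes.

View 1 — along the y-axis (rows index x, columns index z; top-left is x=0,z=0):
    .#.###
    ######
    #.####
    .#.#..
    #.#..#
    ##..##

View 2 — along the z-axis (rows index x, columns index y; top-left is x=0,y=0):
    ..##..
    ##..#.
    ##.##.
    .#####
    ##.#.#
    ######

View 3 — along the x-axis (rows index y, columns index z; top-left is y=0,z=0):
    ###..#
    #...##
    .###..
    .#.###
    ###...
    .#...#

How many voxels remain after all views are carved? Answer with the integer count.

initial block: 6^3 = 216
step 1: project along y, AND mask (24/36) → |grid| = 144
step 2: project along z, AND mask (24/36) → |grid| = 92
step 3: project along x, AND mask (19/36) → |grid| = 54

remaining voxels: 54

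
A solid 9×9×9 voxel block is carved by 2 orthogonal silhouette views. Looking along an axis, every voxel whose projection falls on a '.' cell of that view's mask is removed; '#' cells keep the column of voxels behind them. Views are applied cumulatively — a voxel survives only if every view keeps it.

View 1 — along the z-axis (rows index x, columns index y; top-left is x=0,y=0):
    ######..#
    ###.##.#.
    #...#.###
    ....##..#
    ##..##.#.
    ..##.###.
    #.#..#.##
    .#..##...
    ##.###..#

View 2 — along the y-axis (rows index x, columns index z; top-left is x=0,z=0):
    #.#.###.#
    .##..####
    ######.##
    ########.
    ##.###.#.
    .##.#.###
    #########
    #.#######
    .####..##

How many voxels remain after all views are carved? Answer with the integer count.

voxel count = 307

before carving: 729 voxels (9×9×9)
V1 z: intersect with XY mask (45 set) -- 405 left
V2 y: intersect with XZ mask (63 set) -- 307 left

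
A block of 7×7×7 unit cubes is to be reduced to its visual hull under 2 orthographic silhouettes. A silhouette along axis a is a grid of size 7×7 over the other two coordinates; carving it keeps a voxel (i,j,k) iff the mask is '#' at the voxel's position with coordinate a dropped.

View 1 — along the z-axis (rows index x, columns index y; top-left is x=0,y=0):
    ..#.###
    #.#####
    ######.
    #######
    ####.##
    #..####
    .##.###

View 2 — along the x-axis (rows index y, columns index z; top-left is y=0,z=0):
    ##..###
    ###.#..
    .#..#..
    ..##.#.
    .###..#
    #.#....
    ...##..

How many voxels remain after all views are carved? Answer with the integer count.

full grid |V| = 343
V1 z: intersect with XY mask (39 set) -- 273 left
V2 x: intersect with YZ mask (22 set) -- 118 left

118 voxels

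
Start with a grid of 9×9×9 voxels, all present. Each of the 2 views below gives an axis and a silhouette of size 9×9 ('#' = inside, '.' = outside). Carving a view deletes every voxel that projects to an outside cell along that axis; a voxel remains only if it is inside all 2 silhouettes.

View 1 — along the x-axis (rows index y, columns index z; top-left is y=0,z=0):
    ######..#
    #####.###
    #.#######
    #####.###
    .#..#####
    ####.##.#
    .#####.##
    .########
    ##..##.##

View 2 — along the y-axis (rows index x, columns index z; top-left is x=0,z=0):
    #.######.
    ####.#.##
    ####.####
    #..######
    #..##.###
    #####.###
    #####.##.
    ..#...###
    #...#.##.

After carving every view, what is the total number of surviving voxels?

412 voxels

full grid |V| = 729
  1. axis=0 (YZ plane), |mask|=65  ⇒  voxels=585
  2. axis=1 (XZ plane), |mask|=58  ⇒  voxels=412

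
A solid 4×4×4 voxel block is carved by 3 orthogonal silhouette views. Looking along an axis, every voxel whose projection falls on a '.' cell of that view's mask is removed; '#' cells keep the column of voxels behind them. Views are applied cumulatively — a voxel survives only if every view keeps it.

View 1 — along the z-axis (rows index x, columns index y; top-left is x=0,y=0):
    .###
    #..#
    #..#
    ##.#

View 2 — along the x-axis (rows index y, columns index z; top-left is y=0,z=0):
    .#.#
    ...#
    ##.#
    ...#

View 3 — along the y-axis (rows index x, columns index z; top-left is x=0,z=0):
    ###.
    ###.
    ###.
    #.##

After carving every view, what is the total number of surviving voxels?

voxel count = 7

full grid |V| = 64
V1 z: intersect with XY mask (10 set) -- 40 left
V2 x: intersect with YZ mask (7 set) -- 15 left
V3 y: intersect with XZ mask (12 set) -- 7 left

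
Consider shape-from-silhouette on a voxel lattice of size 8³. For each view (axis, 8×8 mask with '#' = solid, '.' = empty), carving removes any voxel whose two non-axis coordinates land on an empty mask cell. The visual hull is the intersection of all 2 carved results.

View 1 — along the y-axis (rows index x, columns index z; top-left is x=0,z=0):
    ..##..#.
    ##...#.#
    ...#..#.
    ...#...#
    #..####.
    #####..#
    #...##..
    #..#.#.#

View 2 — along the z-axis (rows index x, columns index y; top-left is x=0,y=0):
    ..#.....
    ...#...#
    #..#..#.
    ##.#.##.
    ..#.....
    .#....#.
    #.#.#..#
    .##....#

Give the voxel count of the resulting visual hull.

voxel count = 68

full grid |V| = 512
carve view 1 (along y, XZ-mask fill 29/64): 232 voxels remain
carve view 2 (along z, XY-mask fill 21/64): 68 voxels remain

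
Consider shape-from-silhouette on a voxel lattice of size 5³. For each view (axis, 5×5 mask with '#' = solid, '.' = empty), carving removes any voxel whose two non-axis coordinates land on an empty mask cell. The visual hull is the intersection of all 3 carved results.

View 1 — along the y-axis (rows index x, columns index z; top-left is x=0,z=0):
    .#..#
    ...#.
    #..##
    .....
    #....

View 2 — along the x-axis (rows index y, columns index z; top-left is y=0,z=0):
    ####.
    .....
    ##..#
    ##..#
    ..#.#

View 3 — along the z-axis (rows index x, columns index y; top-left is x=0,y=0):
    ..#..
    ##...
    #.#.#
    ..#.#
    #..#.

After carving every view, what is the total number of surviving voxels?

initial block: 5^3 = 125
V1 y: intersect with XZ mask (7 set) -- 35 left
V2 x: intersect with YZ mask (12 set) -- 17 left
V3 z: intersect with XY mask (10 set) -- 10 left

remaining voxels: 10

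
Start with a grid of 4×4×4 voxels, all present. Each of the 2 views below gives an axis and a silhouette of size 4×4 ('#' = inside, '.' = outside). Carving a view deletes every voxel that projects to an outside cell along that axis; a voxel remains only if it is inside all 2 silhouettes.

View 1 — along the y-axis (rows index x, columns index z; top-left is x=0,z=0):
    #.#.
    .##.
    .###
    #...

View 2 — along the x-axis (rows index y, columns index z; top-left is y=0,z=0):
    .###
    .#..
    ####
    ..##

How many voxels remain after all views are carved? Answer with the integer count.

|visual hull| = 20

initial block: 4^3 = 64
[1] y-view keeps 8 columns → grid now 32
[2] x-view keeps 10 columns → grid now 20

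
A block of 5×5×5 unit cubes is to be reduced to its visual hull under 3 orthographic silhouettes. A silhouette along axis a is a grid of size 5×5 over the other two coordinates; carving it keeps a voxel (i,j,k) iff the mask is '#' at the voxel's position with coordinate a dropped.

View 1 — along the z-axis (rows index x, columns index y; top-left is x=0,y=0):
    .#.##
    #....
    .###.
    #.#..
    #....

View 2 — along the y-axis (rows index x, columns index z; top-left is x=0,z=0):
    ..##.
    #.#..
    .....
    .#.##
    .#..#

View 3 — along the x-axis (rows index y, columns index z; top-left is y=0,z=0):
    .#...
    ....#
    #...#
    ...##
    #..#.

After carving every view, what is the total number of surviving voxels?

full grid |V| = 125
after view 1 [z-axis, 10 of 25 cells solid] → remaining = 50
after view 2 [y-axis, 9 of 25 cells solid] → remaining = 16
after view 3 [x-axis, 8 of 25 cells solid] → remaining = 5

voxel count = 5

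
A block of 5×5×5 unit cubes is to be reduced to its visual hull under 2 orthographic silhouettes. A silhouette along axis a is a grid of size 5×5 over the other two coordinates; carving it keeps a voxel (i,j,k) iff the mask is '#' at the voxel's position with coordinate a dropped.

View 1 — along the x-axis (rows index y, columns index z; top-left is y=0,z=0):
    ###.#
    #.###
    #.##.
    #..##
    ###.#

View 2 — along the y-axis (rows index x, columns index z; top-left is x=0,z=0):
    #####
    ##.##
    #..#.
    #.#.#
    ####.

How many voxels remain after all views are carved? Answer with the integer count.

initial block: 5^3 = 125
  1. axis=0 (YZ plane), |mask|=18  ⇒  voxels=90
  2. axis=1 (XZ plane), |mask|=18  ⇒  voxels=67

67 voxels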